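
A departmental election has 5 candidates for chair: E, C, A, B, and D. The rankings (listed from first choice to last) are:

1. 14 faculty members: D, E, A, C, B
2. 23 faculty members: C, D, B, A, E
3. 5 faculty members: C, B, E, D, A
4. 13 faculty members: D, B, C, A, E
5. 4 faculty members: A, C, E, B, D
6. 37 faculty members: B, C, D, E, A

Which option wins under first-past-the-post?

B

First-place votes: E 0, C 28, A 4, B 37, D 27.
B has the most first-place votes.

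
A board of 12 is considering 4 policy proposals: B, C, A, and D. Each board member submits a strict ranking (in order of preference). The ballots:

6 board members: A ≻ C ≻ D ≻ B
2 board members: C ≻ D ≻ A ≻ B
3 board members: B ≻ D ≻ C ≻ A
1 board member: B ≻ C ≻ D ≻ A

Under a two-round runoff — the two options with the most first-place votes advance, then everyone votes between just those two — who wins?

A

Round 1 first-place votes: B 4, C 2, A 6, D 0.
A and B advance.
Runoff: A is preferred to B by 8 voters; B by 4.
A wins the runoff.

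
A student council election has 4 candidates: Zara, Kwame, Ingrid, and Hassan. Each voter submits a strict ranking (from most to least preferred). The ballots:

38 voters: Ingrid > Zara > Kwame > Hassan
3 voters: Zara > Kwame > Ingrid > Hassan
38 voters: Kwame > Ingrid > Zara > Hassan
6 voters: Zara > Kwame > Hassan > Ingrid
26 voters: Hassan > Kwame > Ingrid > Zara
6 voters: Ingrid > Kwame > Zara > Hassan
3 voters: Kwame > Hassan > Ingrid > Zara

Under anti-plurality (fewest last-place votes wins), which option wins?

Last-place votes: Zara 29, Kwame 0, Ingrid 6, Hassan 85.
Kwame is ranked last by the fewest voters, so Kwame wins.

Kwame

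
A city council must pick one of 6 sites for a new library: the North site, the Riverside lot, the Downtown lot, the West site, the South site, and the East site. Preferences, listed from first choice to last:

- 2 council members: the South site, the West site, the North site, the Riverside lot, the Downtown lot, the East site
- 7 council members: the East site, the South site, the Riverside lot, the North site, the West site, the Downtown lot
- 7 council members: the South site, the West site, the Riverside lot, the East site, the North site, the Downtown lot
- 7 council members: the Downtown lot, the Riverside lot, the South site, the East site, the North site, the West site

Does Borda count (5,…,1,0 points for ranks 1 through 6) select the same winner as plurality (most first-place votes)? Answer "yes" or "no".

Borda — scores: the North site 34, the Riverside lot 74, the Downtown lot 37, the West site 43, the South site 94, the East site 63. Winner: the South site.
Plurality — first-place votes: the North site 0, the Riverside lot 0, the Downtown lot 7, the West site 0, the South site 9, the East site 7. Winner: the South site.
The two methods agree.

yes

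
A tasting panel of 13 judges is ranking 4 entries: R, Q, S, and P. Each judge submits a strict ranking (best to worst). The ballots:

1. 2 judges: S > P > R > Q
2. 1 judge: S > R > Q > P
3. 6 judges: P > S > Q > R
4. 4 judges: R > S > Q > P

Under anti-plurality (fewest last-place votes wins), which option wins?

Last-place votes: R 6, Q 2, S 0, P 5.
S is ranked last by the fewest voters, so S wins.

S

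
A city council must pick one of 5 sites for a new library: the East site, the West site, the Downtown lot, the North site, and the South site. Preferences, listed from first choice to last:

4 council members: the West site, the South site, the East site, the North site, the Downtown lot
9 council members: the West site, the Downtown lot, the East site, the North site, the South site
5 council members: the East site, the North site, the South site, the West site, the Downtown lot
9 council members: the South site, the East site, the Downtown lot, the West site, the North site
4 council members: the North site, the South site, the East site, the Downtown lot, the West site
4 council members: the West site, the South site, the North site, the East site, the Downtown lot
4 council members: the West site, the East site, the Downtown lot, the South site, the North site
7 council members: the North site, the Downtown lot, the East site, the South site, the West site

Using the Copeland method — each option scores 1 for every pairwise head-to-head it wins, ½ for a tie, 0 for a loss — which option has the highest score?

the East site: beats the West site, the Downtown lot, the North site, and the South site → score 4.
the West site: beats the Downtown lot and the North site; loses to the East site and the South site → score 2.
the Downtown lot: loses to the East site, the West site, the North site, and the South site → score 0.
the North site: beats the Downtown lot and the South site; loses to the East site and the West site → score 2.
the South site: beats the West site and the Downtown lot; loses to the East site and the North site → score 2.
the East site has the best pairwise record.

the East site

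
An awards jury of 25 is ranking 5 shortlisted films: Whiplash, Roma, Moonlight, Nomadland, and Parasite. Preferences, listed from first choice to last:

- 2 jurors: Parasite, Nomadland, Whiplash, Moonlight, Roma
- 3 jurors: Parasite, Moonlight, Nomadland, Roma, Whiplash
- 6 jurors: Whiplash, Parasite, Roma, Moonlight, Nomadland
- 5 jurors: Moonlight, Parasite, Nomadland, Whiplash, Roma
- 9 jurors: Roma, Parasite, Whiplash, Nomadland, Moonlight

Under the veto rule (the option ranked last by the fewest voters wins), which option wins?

Last-place votes: Whiplash 3, Roma 7, Moonlight 9, Nomadland 6, Parasite 0.
Parasite is ranked last by the fewest voters, so Parasite wins.

Parasite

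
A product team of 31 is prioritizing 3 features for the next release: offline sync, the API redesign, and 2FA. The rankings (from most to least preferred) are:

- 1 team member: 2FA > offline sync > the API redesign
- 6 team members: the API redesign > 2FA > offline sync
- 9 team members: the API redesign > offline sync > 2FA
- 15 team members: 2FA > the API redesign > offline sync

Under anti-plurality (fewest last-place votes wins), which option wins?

Last-place votes: offline sync 21, the API redesign 1, 2FA 9.
the API redesign is ranked last by the fewest voters, so the API redesign wins.

the API redesign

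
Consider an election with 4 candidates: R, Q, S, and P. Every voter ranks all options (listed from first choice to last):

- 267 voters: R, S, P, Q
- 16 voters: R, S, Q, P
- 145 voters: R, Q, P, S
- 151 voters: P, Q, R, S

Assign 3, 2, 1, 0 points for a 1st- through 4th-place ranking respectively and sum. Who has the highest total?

R

R: 267·3 + 16·3 + 145·3 + 151·1 = 1435
Q: 267·0 + 16·1 + 145·2 + 151·2 = 608
S: 267·2 + 16·2 + 145·0 + 151·0 = 566
P: 267·1 + 16·0 + 145·1 + 151·3 = 865
R has the highest Borda score (1435).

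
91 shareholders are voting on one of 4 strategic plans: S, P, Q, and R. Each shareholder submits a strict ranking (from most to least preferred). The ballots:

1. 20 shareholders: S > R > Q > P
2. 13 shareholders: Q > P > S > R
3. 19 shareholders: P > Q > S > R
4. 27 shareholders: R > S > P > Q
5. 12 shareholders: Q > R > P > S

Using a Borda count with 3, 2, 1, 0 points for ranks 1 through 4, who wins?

S

S: 20·3 + 13·1 + 19·1 + 27·2 + 12·0 = 146
P: 20·0 + 13·2 + 19·3 + 27·1 + 12·1 = 122
Q: 20·1 + 13·3 + 19·2 + 27·0 + 12·3 = 133
R: 20·2 + 13·0 + 19·0 + 27·3 + 12·2 = 145
S has the highest Borda score (146).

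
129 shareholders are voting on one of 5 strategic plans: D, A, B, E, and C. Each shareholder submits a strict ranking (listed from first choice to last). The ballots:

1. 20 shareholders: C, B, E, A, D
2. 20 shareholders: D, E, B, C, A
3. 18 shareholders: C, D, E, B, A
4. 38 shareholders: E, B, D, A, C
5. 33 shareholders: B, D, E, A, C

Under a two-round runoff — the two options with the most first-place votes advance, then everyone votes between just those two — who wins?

E

Round 1 first-place votes: D 20, A 0, B 33, E 38, C 38.
E and C advance.
Runoff: E is preferred to C by 91 voters; C by 38.
E wins the runoff.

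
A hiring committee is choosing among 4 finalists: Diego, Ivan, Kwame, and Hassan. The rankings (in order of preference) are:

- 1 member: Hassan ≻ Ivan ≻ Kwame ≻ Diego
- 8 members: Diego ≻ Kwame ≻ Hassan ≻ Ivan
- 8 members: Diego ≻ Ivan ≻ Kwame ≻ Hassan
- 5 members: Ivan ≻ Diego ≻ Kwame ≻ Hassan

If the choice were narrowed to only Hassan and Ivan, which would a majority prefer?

Ivan

Voters preferring Hassan to Ivan: 9; preferring Ivan to Hassan: 13.
Ivan wins the head-to-head.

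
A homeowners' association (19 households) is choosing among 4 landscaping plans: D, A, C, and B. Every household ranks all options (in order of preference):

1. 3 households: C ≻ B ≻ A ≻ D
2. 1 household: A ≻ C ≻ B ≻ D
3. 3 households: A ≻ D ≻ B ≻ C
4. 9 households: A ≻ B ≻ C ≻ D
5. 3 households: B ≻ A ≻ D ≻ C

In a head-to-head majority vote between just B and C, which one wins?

B

Voters preferring B to C: 15; preferring C to B: 4.
B wins the head-to-head.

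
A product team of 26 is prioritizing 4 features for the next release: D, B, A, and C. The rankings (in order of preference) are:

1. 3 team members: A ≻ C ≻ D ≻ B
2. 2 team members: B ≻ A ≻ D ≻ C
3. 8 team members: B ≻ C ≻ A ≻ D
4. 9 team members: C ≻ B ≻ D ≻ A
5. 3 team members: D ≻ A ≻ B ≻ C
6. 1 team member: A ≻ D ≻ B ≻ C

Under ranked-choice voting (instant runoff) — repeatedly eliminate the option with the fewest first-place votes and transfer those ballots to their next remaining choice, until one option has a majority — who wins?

B

Round 1: D 3, B 10, A 4, C 9. Eliminate D.
Round 2: B 10, A 7, C 9. Eliminate A.
Round 3: B 14, C 12. B has a majority.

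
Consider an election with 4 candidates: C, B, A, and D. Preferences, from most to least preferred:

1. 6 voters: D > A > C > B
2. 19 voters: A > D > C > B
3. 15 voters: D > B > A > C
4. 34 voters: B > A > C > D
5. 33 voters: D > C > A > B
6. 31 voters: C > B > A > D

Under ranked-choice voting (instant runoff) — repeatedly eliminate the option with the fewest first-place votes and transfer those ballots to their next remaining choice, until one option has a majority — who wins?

D

Round 1: C 31, B 34, A 19, D 54. Eliminate A.
Round 2: C 31, B 34, D 73. D has a majority.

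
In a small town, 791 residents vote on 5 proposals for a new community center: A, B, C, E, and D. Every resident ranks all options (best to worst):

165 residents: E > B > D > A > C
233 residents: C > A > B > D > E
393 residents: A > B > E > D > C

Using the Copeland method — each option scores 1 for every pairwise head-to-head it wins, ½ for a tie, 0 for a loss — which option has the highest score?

A: beats B, C, E, and D → score 4.
B: beats C, E, and D; loses to A → score 3.
C: loses to A, B, E, and D → score 0.
E: beats C and D; loses to A and B → score 2.
D: beats C; loses to A, B, and E → score 1.
A has the best pairwise record.

A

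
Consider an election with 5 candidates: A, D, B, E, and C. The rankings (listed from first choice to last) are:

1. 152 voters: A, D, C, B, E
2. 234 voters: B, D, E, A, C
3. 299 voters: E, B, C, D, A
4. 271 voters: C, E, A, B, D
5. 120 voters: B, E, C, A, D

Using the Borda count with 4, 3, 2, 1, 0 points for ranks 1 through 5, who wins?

E

A: 152·4 + 234·1 + 299·0 + 271·2 + 120·1 = 1504
D: 152·3 + 234·3 + 299·1 + 271·0 + 120·0 = 1457
B: 152·1 + 234·4 + 299·3 + 271·1 + 120·4 = 2736
E: 152·0 + 234·2 + 299·4 + 271·3 + 120·3 = 2837
C: 152·2 + 234·0 + 299·2 + 271·4 + 120·2 = 2226
E has the highest Borda score (2837).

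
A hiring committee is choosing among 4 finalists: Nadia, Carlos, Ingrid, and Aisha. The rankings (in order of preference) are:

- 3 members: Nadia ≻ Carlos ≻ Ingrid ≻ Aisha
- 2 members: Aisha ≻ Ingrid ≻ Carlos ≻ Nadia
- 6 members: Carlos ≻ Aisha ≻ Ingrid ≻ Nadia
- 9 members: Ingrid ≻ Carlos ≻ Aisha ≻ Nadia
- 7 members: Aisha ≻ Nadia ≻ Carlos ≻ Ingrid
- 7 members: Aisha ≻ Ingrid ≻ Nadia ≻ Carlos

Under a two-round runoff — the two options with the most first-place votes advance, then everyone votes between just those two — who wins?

Round 1 first-place votes: Nadia 3, Carlos 6, Ingrid 9, Aisha 16.
Aisha and Ingrid advance.
Runoff: Aisha is preferred to Ingrid by 22 voters; Ingrid by 12.
Aisha wins the runoff.

Aisha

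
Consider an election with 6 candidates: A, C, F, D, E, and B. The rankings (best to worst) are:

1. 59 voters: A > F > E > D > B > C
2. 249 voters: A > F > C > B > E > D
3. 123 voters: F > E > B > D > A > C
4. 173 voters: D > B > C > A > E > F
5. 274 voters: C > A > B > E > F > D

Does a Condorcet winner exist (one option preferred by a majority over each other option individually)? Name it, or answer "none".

C

C vs A: 447–431 for C.
C vs F: 447–431 for C.
C vs D: 523–355 for C.
C vs E: 696–182 for C.
C vs B: 523–355 for C.
C beats every other option head-to-head.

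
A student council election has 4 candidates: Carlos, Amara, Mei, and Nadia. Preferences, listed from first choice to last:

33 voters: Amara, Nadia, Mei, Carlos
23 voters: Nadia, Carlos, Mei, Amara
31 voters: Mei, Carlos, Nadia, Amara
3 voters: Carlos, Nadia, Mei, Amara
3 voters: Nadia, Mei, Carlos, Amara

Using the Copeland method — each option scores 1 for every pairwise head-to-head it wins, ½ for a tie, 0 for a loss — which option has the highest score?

Carlos: beats Amara; loses to Mei and Nadia → score 1.
Amara: loses to Carlos, Mei, and Nadia → score 0.
Mei: beats Carlos and Amara; loses to Nadia → score 2.
Nadia: beats Carlos, Amara, and Mei → score 3.
Nadia has the best pairwise record.

Nadia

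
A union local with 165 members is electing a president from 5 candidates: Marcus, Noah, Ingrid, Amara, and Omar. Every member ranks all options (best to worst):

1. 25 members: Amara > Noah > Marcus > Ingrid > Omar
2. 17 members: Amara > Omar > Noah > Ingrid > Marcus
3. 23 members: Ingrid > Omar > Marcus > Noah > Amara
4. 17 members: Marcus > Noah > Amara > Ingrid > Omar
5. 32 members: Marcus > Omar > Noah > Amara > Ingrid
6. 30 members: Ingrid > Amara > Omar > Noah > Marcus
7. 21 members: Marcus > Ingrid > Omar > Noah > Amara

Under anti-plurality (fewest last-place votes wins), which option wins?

Last-place votes: Marcus 47, Noah 0, Ingrid 32, Amara 44, Omar 42.
Noah is ranked last by the fewest voters, so Noah wins.

Noah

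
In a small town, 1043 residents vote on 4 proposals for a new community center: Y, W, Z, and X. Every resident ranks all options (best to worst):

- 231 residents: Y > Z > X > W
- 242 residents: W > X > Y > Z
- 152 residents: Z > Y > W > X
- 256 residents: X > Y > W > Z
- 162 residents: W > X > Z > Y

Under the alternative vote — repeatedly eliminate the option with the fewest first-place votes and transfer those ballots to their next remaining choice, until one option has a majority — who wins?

Y

Round 1: Y 231, W 404, Z 152, X 256. Eliminate Z.
Round 2: Y 383, W 404, X 256. Eliminate X.
Round 3: Y 639, W 404. Y has a majority.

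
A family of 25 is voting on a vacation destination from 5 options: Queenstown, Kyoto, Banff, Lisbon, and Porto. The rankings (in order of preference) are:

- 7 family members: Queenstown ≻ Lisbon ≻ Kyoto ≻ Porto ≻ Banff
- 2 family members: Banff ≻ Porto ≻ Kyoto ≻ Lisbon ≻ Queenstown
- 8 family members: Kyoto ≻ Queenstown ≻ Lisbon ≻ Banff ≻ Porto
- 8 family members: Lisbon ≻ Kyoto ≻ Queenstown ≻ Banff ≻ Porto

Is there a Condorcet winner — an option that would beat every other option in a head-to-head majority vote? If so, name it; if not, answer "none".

none

Checking pairwise contests:
Kyoto beats Queenstown 18–7.
Lisbon beats Kyoto 15–10.
Queenstown beats Banff 23–2.
Queenstown beats Lisbon 15–10.
Queenstown beats Porto 23–2.
Every option loses at least one head-to-head, so there is no Condorcet winner.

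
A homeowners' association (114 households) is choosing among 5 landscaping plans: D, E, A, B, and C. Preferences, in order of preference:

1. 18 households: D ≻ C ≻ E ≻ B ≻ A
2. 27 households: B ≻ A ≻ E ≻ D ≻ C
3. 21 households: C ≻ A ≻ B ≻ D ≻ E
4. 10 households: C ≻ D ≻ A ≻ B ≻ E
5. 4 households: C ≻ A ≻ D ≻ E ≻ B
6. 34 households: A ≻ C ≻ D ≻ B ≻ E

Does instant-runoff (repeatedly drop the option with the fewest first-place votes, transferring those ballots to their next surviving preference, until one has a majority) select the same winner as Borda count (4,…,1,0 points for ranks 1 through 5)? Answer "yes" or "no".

yes

Instant-runoff — R1 D 18, E 0, A 34, B 27, C 35 (E out); R2 D 18, A 34, B 27, C 35 (D out); R3 A 34, B 27, C 53 (B out); R4 A 61, C 53 (A winner). Winner: A.
Borda — scores: D 226, E 94, A 312, B 212, C 296. Winner: A.
The two methods agree.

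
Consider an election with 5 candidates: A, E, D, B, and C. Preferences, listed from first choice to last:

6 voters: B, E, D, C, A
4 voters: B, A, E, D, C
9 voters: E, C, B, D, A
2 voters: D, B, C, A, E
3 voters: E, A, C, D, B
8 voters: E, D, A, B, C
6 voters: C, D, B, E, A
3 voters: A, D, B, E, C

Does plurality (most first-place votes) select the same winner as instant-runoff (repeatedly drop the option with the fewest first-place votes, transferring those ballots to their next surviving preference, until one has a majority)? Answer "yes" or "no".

Plurality — first-place votes: A 3, E 20, D 2, B 10, C 6. Winner: E.
Instant-runoff — R1 A 3, E 20, D 2, B 10, C 6 (D out); R2 A 3, E 20, B 12, C 6 (A out); R3 E 20, B 15, C 6 (C out); R4 E 20, B 21 (B winner). Winner: B.
The two methods disagree.

no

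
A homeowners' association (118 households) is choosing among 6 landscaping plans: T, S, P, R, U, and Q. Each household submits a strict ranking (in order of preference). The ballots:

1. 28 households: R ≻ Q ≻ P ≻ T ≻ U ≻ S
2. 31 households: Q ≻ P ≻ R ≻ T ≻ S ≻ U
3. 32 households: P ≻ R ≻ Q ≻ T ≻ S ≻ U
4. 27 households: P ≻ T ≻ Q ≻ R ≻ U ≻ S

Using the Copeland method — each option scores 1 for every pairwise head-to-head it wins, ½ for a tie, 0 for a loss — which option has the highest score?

T: beats S and U; loses to P, R, and Q → score 2.
S: beats U; loses to T, P, R, and Q → score 1.
P: beats T, S, R, and U; ties Q → score 4.5.
R: beats T, S, U, and Q; loses to P → score 4.
U: loses to T, S, P, R, and Q → score 0.
Q: beats T, S, and U; ties P; loses to R → score 3.5.
P has the best pairwise record.

P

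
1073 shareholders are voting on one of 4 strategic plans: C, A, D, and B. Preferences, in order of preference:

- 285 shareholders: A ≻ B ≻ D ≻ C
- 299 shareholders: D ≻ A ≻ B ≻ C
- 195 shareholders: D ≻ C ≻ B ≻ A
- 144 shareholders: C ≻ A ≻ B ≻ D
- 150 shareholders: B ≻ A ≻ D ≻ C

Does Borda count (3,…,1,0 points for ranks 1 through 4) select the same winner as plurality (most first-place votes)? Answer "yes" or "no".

no

Borda — scores: C 822, A 2041, D 1917, B 1658. Winner: A.
Plurality — first-place votes: C 144, A 285, D 494, B 150. Winner: D.
The two methods disagree.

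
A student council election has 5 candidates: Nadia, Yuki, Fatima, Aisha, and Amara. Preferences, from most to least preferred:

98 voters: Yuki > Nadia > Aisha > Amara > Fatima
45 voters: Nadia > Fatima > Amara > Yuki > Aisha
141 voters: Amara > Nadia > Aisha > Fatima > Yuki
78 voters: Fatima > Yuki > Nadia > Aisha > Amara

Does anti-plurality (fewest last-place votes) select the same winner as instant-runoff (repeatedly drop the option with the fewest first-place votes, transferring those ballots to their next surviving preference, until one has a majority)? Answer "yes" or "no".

Anti-plurality — last-place votes: Nadia 0, Yuki 141, Fatima 98, Aisha 45, Amara 78. Winner: Nadia.
Instant-runoff — R1 Nadia 45, Yuki 98, Fatima 78, Aisha 0, Amara 141 (Aisha out); R2 Nadia 45, Yuki 98, Fatima 78, Amara 141 (Nadia out); R3 Yuki 98, Fatima 123, Amara 141 (Yuki out); R4 Fatima 123, Amara 239 (Amara winner). Winner: Amara.
The two methods disagree.

no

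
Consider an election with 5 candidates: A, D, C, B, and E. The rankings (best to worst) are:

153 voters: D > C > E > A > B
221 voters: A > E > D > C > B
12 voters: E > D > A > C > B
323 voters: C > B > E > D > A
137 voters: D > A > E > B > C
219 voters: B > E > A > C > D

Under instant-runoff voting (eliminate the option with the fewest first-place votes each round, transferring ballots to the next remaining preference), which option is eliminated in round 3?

Round 1: A 221, D 290, C 323, B 219, E 12. Eliminate E.
Round 2: A 221, D 302, C 323, B 219. Eliminate B.
Round 3: A 440, D 302, C 323. Eliminate D.

D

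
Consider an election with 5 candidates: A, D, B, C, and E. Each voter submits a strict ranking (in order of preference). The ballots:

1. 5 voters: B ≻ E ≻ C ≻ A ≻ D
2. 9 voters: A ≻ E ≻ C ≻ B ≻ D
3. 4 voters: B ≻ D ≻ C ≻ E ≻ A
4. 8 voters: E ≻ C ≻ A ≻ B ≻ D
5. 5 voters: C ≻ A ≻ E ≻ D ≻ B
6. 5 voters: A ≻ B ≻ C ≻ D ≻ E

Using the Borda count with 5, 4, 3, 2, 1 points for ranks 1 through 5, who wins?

A

A: 5·2 + 9·5 + 4·1 + 8·3 + 5·4 + 5·5 = 128
D: 5·1 + 9·1 + 4·4 + 8·1 + 5·2 + 5·2 = 58
B: 5·5 + 9·2 + 4·5 + 8·2 + 5·1 + 5·4 = 104
C: 5·3 + 9·3 + 4·3 + 8·4 + 5·5 + 5·3 = 126
E: 5·4 + 9·4 + 4·2 + 8·5 + 5·3 + 5·1 = 124
A has the highest Borda score (128).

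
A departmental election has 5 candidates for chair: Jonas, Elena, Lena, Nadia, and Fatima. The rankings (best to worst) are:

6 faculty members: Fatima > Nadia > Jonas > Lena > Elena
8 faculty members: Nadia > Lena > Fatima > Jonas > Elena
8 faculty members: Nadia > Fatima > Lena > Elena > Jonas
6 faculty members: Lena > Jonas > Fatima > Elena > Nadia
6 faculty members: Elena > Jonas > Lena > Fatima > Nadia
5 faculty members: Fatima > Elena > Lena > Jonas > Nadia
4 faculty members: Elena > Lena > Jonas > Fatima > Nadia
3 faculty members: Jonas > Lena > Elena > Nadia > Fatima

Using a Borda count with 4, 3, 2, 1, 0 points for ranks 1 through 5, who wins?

Lena

Jonas: 6·2 + 8·1 + 8·0 + 6·3 + 6·3 + 5·1 + 4·2 + 3·4 = 81
Elena: 6·0 + 8·0 + 8·1 + 6·1 + 6·4 + 5·3 + 4·4 + 3·2 = 75
Lena: 6·1 + 8·3 + 8·2 + 6·4 + 6·2 + 5·2 + 4·3 + 3·3 = 113
Nadia: 6·3 + 8·4 + 8·4 + 6·0 + 6·0 + 5·0 + 4·0 + 3·1 = 85
Fatima: 6·4 + 8·2 + 8·3 + 6·2 + 6·1 + 5·4 + 4·1 + 3·0 = 106
Lena has the highest Borda score (113).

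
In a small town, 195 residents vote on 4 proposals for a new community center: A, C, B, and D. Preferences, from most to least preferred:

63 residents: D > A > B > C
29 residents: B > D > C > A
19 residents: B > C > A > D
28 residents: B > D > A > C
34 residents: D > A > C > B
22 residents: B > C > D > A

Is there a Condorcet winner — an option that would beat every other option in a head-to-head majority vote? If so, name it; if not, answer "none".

B vs A: 98–97 for B.
B vs C: 161–34 for B.
B vs D: 98–97 for B.
B beats every other option head-to-head.

B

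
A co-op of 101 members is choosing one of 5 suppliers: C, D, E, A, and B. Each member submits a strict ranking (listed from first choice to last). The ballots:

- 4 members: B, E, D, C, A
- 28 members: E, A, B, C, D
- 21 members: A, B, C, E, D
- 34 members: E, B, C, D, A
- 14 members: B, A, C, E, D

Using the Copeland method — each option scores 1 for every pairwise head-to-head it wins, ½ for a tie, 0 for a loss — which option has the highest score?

C: beats D; loses to E, A, and B → score 1.
D: loses to C, E, A, and B → score 0.
E: beats C, D, A, and B → score 4.
A: beats C and D; loses to E and B → score 2.
B: beats C, D, and A; loses to E → score 3.
E has the best pairwise record.

E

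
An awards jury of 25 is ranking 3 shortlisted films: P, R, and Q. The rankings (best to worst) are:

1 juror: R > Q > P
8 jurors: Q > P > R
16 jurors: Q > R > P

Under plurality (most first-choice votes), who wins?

Q

First-place votes: P 0, R 1, Q 24.
Q has the most first-place votes.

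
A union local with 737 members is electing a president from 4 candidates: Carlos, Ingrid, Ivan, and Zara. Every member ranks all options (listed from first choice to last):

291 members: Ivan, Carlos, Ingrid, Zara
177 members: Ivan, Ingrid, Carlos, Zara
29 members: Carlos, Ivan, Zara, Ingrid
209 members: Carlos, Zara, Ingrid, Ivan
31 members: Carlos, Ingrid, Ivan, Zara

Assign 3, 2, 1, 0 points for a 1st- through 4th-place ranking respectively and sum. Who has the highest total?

Carlos: 291·2 + 177·1 + 29·3 + 209·3 + 31·3 = 1566
Ingrid: 291·1 + 177·2 + 29·0 + 209·1 + 31·2 = 916
Ivan: 291·3 + 177·3 + 29·2 + 209·0 + 31·1 = 1493
Zara: 291·0 + 177·0 + 29·1 + 209·2 + 31·0 = 447
Carlos has the highest Borda score (1566).

Carlos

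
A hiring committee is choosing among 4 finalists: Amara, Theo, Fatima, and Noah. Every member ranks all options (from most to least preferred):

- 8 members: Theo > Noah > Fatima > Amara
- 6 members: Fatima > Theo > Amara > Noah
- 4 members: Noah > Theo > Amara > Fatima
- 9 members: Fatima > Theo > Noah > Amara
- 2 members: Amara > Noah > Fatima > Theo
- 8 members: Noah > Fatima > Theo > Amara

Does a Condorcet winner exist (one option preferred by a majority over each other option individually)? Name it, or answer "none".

none

Checking pairwise contests:
Theo beats Amara 35–2.
Fatima beats Theo 25–12.
Noah beats Fatima 22–15.
Theo beats Noah 23–14.
Every option loses at least one head-to-head, so there is no Condorcet winner.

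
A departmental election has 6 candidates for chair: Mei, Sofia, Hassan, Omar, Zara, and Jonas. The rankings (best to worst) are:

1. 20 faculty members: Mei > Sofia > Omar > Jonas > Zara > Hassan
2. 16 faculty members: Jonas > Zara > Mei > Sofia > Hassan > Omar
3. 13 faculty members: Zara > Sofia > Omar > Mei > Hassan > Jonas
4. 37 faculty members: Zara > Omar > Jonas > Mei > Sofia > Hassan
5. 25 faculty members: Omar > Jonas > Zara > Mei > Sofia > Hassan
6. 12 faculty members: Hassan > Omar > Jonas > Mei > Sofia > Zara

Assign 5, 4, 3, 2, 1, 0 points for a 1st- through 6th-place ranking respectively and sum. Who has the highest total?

Mei: 20·5 + 16·3 + 13·2 + 37·2 + 25·2 + 12·2 = 322
Sofia: 20·4 + 16·2 + 13·4 + 37·1 + 25·1 + 12·1 = 238
Hassan: 20·0 + 16·1 + 13·1 + 37·0 + 25·0 + 12·5 = 89
Omar: 20·3 + 16·0 + 13·3 + 37·4 + 25·5 + 12·4 = 420
Zara: 20·1 + 16·4 + 13·5 + 37·5 + 25·3 + 12·0 = 409
Jonas: 20·2 + 16·5 + 13·0 + 37·3 + 25·4 + 12·3 = 367
Omar has the highest Borda score (420).

Omar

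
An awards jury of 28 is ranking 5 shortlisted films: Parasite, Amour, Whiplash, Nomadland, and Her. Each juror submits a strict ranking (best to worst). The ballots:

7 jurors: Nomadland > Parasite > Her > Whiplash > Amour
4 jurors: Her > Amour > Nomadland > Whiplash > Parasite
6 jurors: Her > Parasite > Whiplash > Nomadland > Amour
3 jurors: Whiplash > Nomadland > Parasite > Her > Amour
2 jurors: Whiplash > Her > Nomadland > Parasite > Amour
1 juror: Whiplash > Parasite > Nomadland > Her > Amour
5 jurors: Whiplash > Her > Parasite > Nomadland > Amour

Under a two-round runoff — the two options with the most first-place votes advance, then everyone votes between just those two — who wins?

Round 1 first-place votes: Parasite 0, Amour 0, Whiplash 11, Nomadland 7, Her 10.
Whiplash and Her advance.
Runoff: Whiplash is preferred to Her by 11 voters; Her by 17.
Her wins the runoff.

Her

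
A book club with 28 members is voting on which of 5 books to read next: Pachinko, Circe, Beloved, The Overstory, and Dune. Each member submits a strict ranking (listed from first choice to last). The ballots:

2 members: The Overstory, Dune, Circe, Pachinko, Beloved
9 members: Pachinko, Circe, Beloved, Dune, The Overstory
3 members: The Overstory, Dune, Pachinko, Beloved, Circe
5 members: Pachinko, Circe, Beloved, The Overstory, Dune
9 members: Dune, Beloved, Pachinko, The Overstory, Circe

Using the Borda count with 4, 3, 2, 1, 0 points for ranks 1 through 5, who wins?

Pachinko: 2·1 + 9·4 + 3·2 + 5·4 + 9·2 = 82
Circe: 2·2 + 9·3 + 3·0 + 5·3 + 9·0 = 46
Beloved: 2·0 + 9·2 + 3·1 + 5·2 + 9·3 = 58
The Overstory: 2·4 + 9·0 + 3·4 + 5·1 + 9·1 = 34
Dune: 2·3 + 9·1 + 3·3 + 5·0 + 9·4 = 60
Pachinko has the highest Borda score (82).

Pachinko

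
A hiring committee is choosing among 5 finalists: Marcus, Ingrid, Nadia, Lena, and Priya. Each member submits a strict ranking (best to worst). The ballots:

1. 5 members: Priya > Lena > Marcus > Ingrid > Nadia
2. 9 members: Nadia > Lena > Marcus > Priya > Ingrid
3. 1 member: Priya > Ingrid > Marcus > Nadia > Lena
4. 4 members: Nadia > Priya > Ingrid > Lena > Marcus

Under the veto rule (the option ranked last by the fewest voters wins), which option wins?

Priya

Last-place votes: Marcus 4, Ingrid 9, Nadia 5, Lena 1, Priya 0.
Priya is ranked last by the fewest voters, so Priya wins.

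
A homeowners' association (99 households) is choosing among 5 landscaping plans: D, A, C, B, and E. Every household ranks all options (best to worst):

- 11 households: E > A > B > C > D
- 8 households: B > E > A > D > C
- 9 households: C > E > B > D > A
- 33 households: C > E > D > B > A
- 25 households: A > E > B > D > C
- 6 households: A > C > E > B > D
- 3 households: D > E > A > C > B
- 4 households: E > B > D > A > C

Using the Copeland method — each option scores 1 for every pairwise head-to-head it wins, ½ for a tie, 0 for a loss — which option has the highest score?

D: loses to A, C, B, and E → score 0.
A: beats D and C; loses to B and E → score 2.
C: beats D and B; loses to A and E → score 2.
B: beats D and A; loses to C and E → score 2.
E: beats D, A, C, and B → score 4.
E has the best pairwise record.

E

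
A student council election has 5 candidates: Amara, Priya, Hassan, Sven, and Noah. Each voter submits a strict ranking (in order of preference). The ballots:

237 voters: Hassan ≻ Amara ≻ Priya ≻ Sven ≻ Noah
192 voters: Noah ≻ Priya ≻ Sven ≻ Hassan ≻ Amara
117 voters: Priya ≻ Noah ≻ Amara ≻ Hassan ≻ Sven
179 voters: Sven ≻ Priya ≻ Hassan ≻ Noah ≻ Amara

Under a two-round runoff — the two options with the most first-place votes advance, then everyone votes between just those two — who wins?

Round 1 first-place votes: Amara 0, Priya 117, Hassan 237, Sven 179, Noah 192.
Hassan and Noah advance.
Runoff: Hassan is preferred to Noah by 416 voters; Noah by 309.
Hassan wins the runoff.

Hassan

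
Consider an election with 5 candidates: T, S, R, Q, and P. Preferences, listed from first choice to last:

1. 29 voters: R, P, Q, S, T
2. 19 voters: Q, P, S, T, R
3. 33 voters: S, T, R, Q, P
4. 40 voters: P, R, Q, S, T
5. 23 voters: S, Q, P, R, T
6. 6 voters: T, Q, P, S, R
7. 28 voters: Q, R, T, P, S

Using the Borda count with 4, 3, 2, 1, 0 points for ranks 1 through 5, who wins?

Q

T: 29·0 + 19·1 + 33·3 + 40·0 + 23·0 + 6·4 + 28·2 = 198
S: 29·1 + 19·2 + 33·4 + 40·1 + 23·4 + 6·1 + 28·0 = 337
R: 29·4 + 19·0 + 33·2 + 40·3 + 23·1 + 6·0 + 28·3 = 409
Q: 29·2 + 19·4 + 33·1 + 40·2 + 23·3 + 6·3 + 28·4 = 446
P: 29·3 + 19·3 + 33·0 + 40·4 + 23·2 + 6·2 + 28·1 = 390
Q has the highest Borda score (446).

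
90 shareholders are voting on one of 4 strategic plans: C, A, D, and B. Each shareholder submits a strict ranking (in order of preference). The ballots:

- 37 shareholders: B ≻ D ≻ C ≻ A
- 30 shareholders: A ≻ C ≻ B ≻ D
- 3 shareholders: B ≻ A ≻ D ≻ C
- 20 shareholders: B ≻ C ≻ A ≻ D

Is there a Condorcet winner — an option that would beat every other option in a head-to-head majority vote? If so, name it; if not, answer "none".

B vs C: 60–30 for B.
B vs A: 60–30 for B.
B vs D: 90–0 for B.
B beats every other option head-to-head.

B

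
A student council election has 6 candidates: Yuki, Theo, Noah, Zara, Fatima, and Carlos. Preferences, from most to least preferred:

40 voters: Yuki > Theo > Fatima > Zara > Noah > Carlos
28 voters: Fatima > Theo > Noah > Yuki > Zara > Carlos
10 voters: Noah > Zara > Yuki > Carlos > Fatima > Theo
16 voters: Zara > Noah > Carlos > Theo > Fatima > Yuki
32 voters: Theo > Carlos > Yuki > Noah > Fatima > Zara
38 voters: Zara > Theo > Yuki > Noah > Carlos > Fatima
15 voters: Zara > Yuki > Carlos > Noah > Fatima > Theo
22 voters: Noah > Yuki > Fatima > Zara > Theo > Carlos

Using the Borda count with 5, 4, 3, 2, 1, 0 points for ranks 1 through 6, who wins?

Yuki: 40·5 + 28·2 + 10·3 + 16·0 + 32·3 + 38·3 + 15·4 + 22·4 = 644
Theo: 40·4 + 28·4 + 10·0 + 16·2 + 32·5 + 38·4 + 15·0 + 22·1 = 638
Noah: 40·1 + 28·3 + 10·5 + 16·4 + 32·2 + 38·2 + 15·2 + 22·5 = 518
Zara: 40·2 + 28·1 + 10·4 + 16·5 + 32·0 + 38·5 + 15·5 + 22·2 = 537
Fatima: 40·3 + 28·5 + 10·1 + 16·1 + 32·1 + 38·0 + 15·1 + 22·3 = 399
Carlos: 40·0 + 28·0 + 10·2 + 16·3 + 32·4 + 38·1 + 15·3 + 22·0 = 279
Yuki has the highest Borda score (644).

Yuki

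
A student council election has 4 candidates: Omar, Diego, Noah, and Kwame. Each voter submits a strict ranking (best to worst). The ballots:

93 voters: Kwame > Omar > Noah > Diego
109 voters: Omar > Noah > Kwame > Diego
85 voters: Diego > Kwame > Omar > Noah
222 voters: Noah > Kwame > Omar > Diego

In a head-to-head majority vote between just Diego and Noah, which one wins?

Voters preferring Diego to Noah: 85; preferring Noah to Diego: 424.
Noah wins the head-to-head.

Noah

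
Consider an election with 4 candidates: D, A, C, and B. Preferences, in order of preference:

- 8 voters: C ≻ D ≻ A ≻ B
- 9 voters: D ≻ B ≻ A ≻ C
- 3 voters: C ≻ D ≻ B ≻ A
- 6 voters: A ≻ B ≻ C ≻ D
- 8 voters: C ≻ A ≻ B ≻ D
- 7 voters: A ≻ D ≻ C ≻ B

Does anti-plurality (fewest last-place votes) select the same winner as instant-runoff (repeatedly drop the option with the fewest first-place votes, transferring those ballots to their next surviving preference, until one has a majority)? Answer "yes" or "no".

yes

Anti-plurality — last-place votes: D 14, A 3, C 9, B 15. Winner: A.
Instant-runoff — R1 D 9, A 13, C 19, B 0 (B out); R2 D 9, A 13, C 19 (D out); R3 A 22, C 19 (A winner). Winner: A.
The two methods agree.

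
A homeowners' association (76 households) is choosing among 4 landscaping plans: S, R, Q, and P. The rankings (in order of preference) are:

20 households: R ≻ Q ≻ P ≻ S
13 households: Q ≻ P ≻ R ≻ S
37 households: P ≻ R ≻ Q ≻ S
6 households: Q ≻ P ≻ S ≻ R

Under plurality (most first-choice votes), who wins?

First-place votes: S 0, R 20, Q 19, P 37.
P has the most first-place votes.

P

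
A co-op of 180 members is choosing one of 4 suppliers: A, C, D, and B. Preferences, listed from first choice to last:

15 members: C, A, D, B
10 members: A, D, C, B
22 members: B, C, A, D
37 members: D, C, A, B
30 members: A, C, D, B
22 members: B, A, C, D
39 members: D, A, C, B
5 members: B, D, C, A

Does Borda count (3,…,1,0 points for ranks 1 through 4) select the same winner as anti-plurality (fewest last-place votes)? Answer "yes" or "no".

no

Borda — scores: A 331, C 299, D 303, B 147. Winner: A.
Anti-plurality — last-place votes: A 5, C 0, D 44, B 131. Winner: C.
The two methods disagree.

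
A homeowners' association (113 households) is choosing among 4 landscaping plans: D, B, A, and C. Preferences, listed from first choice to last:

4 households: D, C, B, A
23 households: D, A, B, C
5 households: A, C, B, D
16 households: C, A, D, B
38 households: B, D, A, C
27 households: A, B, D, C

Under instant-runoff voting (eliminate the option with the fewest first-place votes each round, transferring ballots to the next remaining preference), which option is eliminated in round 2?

D

Round 1: D 27, B 38, A 32, C 16. Eliminate C.
Round 2: D 27, B 38, A 48. Eliminate D.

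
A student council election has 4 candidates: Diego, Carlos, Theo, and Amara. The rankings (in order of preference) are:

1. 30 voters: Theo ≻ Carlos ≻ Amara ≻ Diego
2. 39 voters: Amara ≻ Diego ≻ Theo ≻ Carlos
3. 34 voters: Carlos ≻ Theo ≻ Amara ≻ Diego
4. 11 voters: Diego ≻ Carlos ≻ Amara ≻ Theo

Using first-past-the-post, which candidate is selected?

Amara

First-place votes: Diego 11, Carlos 34, Theo 30, Amara 39.
Amara has the most first-place votes.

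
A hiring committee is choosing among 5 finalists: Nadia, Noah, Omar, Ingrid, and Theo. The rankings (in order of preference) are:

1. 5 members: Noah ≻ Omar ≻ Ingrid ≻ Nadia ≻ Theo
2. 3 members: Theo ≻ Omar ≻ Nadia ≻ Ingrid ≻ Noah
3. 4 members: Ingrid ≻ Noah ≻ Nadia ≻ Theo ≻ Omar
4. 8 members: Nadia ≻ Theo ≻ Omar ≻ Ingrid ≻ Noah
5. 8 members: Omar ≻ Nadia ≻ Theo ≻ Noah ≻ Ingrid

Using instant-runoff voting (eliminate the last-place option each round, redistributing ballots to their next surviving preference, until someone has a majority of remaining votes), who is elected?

Round 1: Nadia 8, Noah 5, Omar 8, Ingrid 4, Theo 3. Eliminate Theo.
Round 2: Nadia 8, Noah 5, Omar 11, Ingrid 4. Eliminate Ingrid.
Round 3: Nadia 8, Noah 9, Omar 11. Eliminate Nadia.
Round 4: Noah 9, Omar 19. Omar has a majority.

Omar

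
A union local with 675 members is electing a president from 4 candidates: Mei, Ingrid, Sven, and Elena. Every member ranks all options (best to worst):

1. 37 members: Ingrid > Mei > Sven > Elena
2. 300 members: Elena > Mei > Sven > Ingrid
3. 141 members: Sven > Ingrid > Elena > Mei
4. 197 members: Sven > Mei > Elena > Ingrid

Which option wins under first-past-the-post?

Sven

First-place votes: Mei 0, Ingrid 37, Sven 338, Elena 300.
Sven has the most first-place votes.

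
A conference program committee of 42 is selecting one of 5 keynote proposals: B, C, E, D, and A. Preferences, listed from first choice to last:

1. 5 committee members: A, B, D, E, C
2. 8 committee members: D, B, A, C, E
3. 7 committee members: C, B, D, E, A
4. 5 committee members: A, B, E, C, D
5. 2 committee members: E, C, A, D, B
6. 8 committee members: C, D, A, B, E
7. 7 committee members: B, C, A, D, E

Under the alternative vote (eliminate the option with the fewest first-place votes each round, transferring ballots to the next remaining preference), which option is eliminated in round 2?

B

Round 1: B 7, C 15, E 2, D 8, A 10. Eliminate E.
Round 2: B 7, C 17, D 8, A 10. Eliminate B.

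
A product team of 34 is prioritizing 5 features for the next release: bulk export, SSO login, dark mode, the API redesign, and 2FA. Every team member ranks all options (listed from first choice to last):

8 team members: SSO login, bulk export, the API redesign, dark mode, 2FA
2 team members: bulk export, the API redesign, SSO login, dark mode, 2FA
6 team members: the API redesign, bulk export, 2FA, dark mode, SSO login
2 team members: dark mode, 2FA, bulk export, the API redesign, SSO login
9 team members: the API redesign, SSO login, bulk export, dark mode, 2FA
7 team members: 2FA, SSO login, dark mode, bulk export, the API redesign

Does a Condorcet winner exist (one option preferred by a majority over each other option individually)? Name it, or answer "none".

none

Checking pairwise contests:
SSO login beats bulk export 24–10.
the API redesign beats SSO login 19–15.
bulk export beats dark mode 25–9.
bulk export beats the API redesign 19–15.
bulk export beats 2FA 25–9.
Every option loses at least one head-to-head, so there is no Condorcet winner.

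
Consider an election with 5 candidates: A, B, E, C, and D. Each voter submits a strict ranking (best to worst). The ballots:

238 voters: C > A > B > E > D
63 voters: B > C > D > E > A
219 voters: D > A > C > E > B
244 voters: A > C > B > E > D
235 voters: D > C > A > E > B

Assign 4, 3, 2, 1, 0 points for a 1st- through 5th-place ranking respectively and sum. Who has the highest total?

A: 238·3 + 63·0 + 219·3 + 244·4 + 235·2 = 2817
B: 238·2 + 63·4 + 219·0 + 244·2 + 235·0 = 1216
E: 238·1 + 63·1 + 219·1 + 244·1 + 235·1 = 999
C: 238·4 + 63·3 + 219·2 + 244·3 + 235·3 = 3016
D: 238·0 + 63·2 + 219·4 + 244·0 + 235·4 = 1942
C has the highest Borda score (3016).

C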